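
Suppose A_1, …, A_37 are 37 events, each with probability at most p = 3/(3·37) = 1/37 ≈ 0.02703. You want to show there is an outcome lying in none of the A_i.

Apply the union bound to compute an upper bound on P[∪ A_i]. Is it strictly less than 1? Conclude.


Union bound: P[∪_{i=1}^{37} A_i] ≤ Σ_i P[A_i] ≤ 37·p = 37·(1/37) = 1.
Numerically: 1 ≈ 1.00000.
Is 1 < 1? NO.
Since the bound 1 is ≥ 1, the union bound is uninformative here; it does NOT by itself certify existence.

37·p = 1 ≈ 1.00000; existence NOT certified by the union bound.


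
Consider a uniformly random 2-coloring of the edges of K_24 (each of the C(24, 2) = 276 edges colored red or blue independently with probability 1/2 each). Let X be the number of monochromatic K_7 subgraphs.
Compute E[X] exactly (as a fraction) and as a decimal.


Let X = Σ_S X_S over the C(24, 7) = 346104 subsets S of size 7, where X_S = 1 if the K_7 on S is monochromatic.
For a fixed S, the K_7 on S has C(7, 2) = 21 edges. P[all 21 edges red] = (1/2)^21, and likewise for blue, so P[monochromatic] = 2·(1/2)^21 = 2^{1 − 21} = 1/1048576.
By linearity of expectation: E[X] = C(24, 7) · 2^{1 − 21} = 346104 · 1/1048576 = 43263/131072.
Numerically: E[X] ≈ 0.330070.

E[X] = C(24,7)·2^(1−C(7,2)) = 43263/131072 ≈ 0.330070.


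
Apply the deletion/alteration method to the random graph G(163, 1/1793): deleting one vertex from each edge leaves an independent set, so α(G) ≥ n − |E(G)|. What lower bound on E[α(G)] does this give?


E[|E(G)|] = C(163, 2)·p = 13203 · (1/1793) = 81/11.
E[α(G)] ≥ n − E[|E(G)|] = 163 − 81/11 = 1712/11.
Numerically: ≈ 155.636.
(This is only a lower bound; the true E[α(G)] may be larger.)

E[α(G)] ≥ 1712/11 ≈ 155.636.


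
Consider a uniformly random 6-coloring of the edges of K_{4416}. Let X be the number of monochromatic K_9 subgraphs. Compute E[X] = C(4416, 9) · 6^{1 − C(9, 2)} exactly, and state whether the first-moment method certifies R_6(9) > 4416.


E[X] = C(4416, 9) · 6^{1 − 36} = 1745644609681318303205765440 · 6^{−35} = 1745644609681318303205765440/1719070799748422591028658176.
As a reduced fraction: E[X] = 27275697026270598487590085/26860481246069102984822784 ≈ 1.01546.
Is E[X] < 1? NO.
Since E[X] ≥ 1, the first-moment bound is inconclusive at n = 4416; it does NOT by itself certify R_6(9) > 4416.

E[X] = 27275697026270598487590085/26860481246069102984822784 ≈ 1.01546; E[X] ≥ 1; first-moment method inconclusive here.


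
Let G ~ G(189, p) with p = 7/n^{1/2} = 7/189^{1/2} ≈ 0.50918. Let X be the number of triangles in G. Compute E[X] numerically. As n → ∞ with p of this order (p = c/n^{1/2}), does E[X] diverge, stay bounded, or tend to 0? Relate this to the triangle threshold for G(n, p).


Number of potential triangles: C(189, 3) = 1107414.
Each occurs with probability p³ ≈ (0.50918)³ ≈ 1.3200835e-01.
By linearity: E[X] = C(189, 3)·p³ ≈ 1107414 · 1.3200835e-01 ≈ 146187.89862.
Since α = 1/2 < 1, p = c/n^{1/2} ≫ 1/n is above the triangle threshold p ~ 1/n. Asymptotically E[X] ~ (c³/6)·n^{3(1−α)} = (7³/6)·n^{1.5} → ∞; triangles are abundant w.h.p.

E[X] ≈ 146187.89862; in regime p = Θ(1/n^{1/2}) E[X] diverges (above the triangle threshold p ~ 1/n).


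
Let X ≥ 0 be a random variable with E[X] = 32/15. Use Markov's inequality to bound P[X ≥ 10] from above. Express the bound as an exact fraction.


μ = E[X] = 32/15, a = 10.
Markov: P[X ≥ 10] ≤ μ/a = (32/15)/10 = 16/75.
Numerically: ≈ 0.2133.
(Since a = 10 > μ = 2.1333, the bound 16/75 is < 1 and informative.)

P[X ≥ 10] ≤ 16/75 ≈ 0.2133.


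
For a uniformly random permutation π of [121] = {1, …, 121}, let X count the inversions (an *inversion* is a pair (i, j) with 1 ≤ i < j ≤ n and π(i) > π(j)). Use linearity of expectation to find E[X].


Write X = Σ X_I over the C(121, 2) = 7260 pairs i < j, with X_I the indicator of one inversion.
There are 7260 indicators.
For each fixed pair i < j, the values π(i) and π(j) are two distinct elements of {1, …, 121} in uniformly random order; by symmetry P[π(i) > π(j)] = 1/2.
By linearity: E[X] = 7260 · (1/2) = C(121, 2) · (1/2) = 7260/2 = 3630 ≈ 3630.0000.

E[X] = 3630 = 3630.0000.


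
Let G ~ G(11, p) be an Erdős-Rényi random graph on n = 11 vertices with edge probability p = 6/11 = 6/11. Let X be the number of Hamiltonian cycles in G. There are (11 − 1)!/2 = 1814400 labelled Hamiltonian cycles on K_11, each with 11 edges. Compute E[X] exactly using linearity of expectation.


K_11 has (11 − 1)!/2 = 1814400 labelled Hamiltonian cycles.
For each such Hamiltonian cycle H, let X_H = 1 if all 11 edges of H are present in G. Then P[X_H = 1] = p^{11} = (6/11)^{11} = 362797056/285311670611.
By linearity of expectation: E[X] = Σ_H E[X_H] = 1814400 · p^{11} = 1814400 · 362797056/285311670611 = 658258978406400/285311670611.
Numerically: E[X] ≈ 2307.

E[X] = 1814400 · (6/11)^{11} = 658258978406400/285311670611 ≈ 2307.


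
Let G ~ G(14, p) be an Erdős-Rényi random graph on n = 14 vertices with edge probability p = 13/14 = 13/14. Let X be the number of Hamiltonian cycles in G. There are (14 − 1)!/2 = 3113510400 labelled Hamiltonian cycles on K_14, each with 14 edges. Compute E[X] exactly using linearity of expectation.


K_14 has (14 − 1)!/2 = 3113510400 labelled Hamiltonian cycles.
For each such Hamiltonian cycle H, let X_H = 1 if all 14 edges of H are present in G. Then P[X_H = 1] = p^{14} = (13/14)^{14} = 3937376385699289/11112006825558016.
By linearity: E[X] = Σ_H E[X_H] = 3113510400 · p^{14} = 3113510400 · 3937376385699289/11112006825558016 = 3420497300666614836525/3100448333024.
Numerically: E[X] ≈ 1.1032e+09.

E[X] = 3113510400 · (13/14)^{14} = 3420497300666614836525/3100448333024 ≈ 1.1032e+09.


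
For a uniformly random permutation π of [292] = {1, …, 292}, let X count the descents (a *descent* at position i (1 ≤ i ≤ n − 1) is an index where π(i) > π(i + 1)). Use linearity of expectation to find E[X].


Write X = Σ X_I over i = 1, …, 291, with X_I the indicator of one descent.
There are 291 indicators.
For each fixed i, the pair (π(i), π(i+1)) is a uniformly random ordered pair of distinct values from {1, …, 292}; by symmetry P[π(i) > π(i+1)] = 1/2.
By linearity: E[X] = 291 · (1/2) = (292 − 1) · (1/2) = 291/2 ≈ 145.500.

E[X] = 291/2 = 145.500.


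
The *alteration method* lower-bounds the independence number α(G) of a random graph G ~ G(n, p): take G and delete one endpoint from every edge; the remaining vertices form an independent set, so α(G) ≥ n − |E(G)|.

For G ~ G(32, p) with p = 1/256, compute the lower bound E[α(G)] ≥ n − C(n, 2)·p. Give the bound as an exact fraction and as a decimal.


E[|E(G)|] = C(32, 2)·p = 496 · (1/256) = 31/16.
E[α(G)] ≥ n − E[|E(G)|] = 32 − 31/16 = 481/16.
Numerically: ≈ 30.062.
(This is only a lower bound; the true E[α(G)] may be larger.)

E[α(G)] ≥ 481/16 ≈ 30.062.


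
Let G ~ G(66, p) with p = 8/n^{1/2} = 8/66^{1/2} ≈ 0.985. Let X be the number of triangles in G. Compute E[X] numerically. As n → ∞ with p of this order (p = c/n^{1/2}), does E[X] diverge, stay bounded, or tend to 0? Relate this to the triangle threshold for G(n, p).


Number of potential triangles: C(66, 3) = 45760.
Each occurs with probability p³ ≈ (0.985)³ ≈ 9.54892e-01.
By linearity: E[X] = C(66, 3)·p³ ≈ 45760 · 9.54892e-01 ≈ 43695.838.
Since α = 1/2 < 1, p = c/n^{1/2} ≫ 1/n is above the triangle threshold p ~ 1/n. Asymptotically E[X] ~ (c³/6)·n^{3(1−α)} = (8³/6)·n^{1.5} → ∞; triangles are abundant w.h.p.

E[X] ≈ 43695.838; in regime p = Θ(1/n^{1/2}) E[X] diverges (above the triangle threshold p ~ 1/n).


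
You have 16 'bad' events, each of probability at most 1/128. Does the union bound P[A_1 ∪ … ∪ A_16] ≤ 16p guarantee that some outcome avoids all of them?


Union bound: P[∪_{i=1}^{16} A_i] ≤ Σ_i P[A_i] ≤ 16·p = 16·(1/128) = 1/8.
Numerically: 1/8 ≈ 0.125000.
Is 1/8 < 1? YES.
Since P[∪ A_i] ≤ 1/8 < 1, the complement has P[∩ A_i^c] ≥ 1 − 1/8 = 7/8 > 0, so some outcome avoids every A_i.

16·p = 1/8 ≈ 0.125000; existence CERTIFIED by the union bound.


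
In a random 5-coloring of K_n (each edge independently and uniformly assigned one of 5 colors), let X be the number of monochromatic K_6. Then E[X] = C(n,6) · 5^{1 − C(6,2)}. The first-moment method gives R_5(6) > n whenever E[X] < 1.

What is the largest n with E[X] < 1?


We need C(n, 6) · 5^{1 − 15} < 1, i.e. C(n, 6) < 5^{15 − 1} = 6103515625.
Check values of n near the boundary:
  n = 126: C(126, 6) = 4925156775; 4925156775 < 6103515625? YES
  n = 127: C(127, 6) = 5169379425; 5169379425 < 6103515625? YES
  n = 128: C(128, 6) = 5423611200; 5423611200 < 6103515625? YES
  n = 129: C(129, 6) = 5688177600; 5688177600 < 6103515625? YES
  n = 130: C(130, 6) = 5963412000; 5963412000 < 6103515625? YES
  n = 131: C(131, 6) = 6249655776; 6249655776 < 6103515625? NO
  n = 132: C(132, 6) = 6547258432; 6547258432 < 6103515625? NO
  n = 133: C(133, 6) = 6856577728; 6856577728 < 6103515625? NO
The largest n with C(n, 6) < 6103515625 is n = 130 (where E[X] = 47707296/48828125 ≈ 0.97705). Hence R_5(6) > 130, i.e. R_5(6) ≥ 131.

Largest n = 130; hence R_5(6) > 130.


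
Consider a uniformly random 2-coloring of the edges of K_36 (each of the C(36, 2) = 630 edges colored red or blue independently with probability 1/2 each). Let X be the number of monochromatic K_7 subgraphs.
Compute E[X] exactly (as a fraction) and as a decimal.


Let X = Σ_S X_S over the C(36, 7) = 8347680 subsets S of size 7, where X_S = 1 if the K_7 on S is monochromatic.
For a fixed S, the K_7 on S has C(7, 2) = 21 edges. P[all 21 edges red] = (1/2)^21, and likewise for blue, so P[monochromatic] = 2·(1/2)^21 = 2^{1 − 21} = 1/1048576.
By linearity: E[X] = C(36, 7) · 2^{1 − 21} = 8347680 · 1/1048576 = 260865/32768.
Numerically: E[X] ≈ 7.9610.

E[X] = C(36,7)·2^(1−C(7,2)) = 260865/32768 ≈ 7.9610.


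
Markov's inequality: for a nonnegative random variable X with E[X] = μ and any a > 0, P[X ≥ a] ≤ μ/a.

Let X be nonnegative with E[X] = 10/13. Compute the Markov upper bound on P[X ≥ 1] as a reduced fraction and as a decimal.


μ = E[X] = 10/13, a = 1.
Markov: P[X ≥ 1] ≤ μ/a = (10/13)/1 = 10/13.
Numerically: ≈ 0.7692.
(Since a = 1 > μ = 0.7692, the bound 10/13 is < 1 and informative.)

P[X ≥ 1] ≤ 10/13 ≈ 0.7692.


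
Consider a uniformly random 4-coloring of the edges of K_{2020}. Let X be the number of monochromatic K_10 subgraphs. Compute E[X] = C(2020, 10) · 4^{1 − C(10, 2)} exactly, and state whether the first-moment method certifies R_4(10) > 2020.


E[X] = C(2020, 10) · 4^{1 − 45} = 304832018578739931133653656 · 4^{−44} = 304832018578739931133653656/309485009821345068724781056.
As a reduced fraction: E[X] = 38104002322342491391706707/38685626227668133590597632 ≈ 0.985.
Is E[X] < 1? YES.
Since E[X] < 1, there exists a 4-coloring of K_{2020} with no monochromatic K_10; hence R_4(10) > 2020.

E[X] = 38104002322342491391706707/38685626227668133590597632 ≈ 0.985; E[X] < 1, so R_4(10) > 2020.


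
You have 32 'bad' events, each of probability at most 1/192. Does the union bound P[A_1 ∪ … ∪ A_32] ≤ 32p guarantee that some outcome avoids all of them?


Union bound: P[∪_{i=1}^{32} A_i] ≤ Σ_i P[A_i] ≤ 32·p = 32·(1/192) = 1/6.
Numerically: 1/6 ≈ 0.166667.
Is 1/6 < 1? YES.
Since P[∪ A_i] ≤ 1/6 < 1, the complement has P[∩ A_i^c] ≥ 1 − 1/6 = 5/6 > 0, so some outcome avoids every A_i.

32·p = 1/6 ≈ 0.166667; existence CERTIFIED by the union bound.


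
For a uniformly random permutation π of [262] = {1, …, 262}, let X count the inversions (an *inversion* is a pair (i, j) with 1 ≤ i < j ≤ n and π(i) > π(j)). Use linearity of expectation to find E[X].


Write X = Σ X_I over the C(262, 2) = 34191 pairs i < j, with X_I the indicator of one inversion.
There are 34191 indicators.
For each fixed pair i < j, the values π(i) and π(j) are two distinct elements of {1, …, 262} in uniformly random order; by symmetry P[π(i) > π(j)] = 1/2.
By linearity: E[X] = 34191 · (1/2) = C(262, 2) · (1/2) = 34191/2 = 34191/2 ≈ 17095.500000.

E[X] = 34191/2 = 17095.500000.


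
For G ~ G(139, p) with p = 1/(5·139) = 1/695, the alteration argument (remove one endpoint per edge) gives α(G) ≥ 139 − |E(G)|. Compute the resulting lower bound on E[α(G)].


E[|E(G)|] = C(139, 2)·p = 9591 · (1/695) = 69/5.
E[α(G)] ≥ n − E[|E(G)|] = 139 − 69/5 = 626/5.
Numerically: ≈ 125.200.
(This is only a lower bound; the true E[α(G)] may be larger.)

E[α(G)] ≥ 626/5 ≈ 125.200.


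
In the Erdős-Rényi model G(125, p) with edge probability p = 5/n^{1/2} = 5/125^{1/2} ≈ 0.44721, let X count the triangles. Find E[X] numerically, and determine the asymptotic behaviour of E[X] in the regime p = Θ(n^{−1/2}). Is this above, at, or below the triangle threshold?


Number of potential triangles: C(125, 3) = 317750.
Each occurs with probability p³ ≈ (0.44721)³ ≈ 8.9442719e-02.
By linearity: E[X] = C(125, 3)·p³ ≈ 317750 · 8.9442719e-02 ≈ 28420.42399.
Since α = 1/2 < 1, p = c/n^{1/2} ≫ 1/n is above the triangle threshold p ~ 1/n. Asymptotically E[X] ~ (c³/6)·n^{3(1−α)} = (5³/6)·n^{1.5} → ∞; triangles are abundant w.h.p.

E[X] ≈ 28420.42399; in regime p = Θ(1/n^{1/2}) E[X] diverges (above the triangle threshold p ~ 1/n).


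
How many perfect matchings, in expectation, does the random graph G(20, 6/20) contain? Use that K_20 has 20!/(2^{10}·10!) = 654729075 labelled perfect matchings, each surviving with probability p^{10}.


K_20 has 20!/(2^{10}·10!) = 654729075 labelled perfect matchings.
For each such perfect matching H, let X_H = 1 if all 10 edges of H are present in G. Then P[X_H = 1] = p^{10} = (3/10)^{10} = 59049/10000000000.
By linearity of expectation: E[X] = Σ_H E[X_H] = 654729075 · p^{10} = 654729075 · 59049/10000000000 = 1546443885987/400000000.
Numerically: E[X] ≈ 3866.

E[X] = 654729075 · (3/10)^{10} = 1546443885987/400000000 ≈ 3866.


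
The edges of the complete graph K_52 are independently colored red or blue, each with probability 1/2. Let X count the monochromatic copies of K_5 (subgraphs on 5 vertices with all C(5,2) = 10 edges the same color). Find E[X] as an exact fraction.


Let X = Σ_S X_S over the C(52, 5) = 2598960 subsets S of size 5, where X_S = 1 if the K_5 on S is monochromatic.
For a fixed S, the K_5 on S has C(5, 2) = 10 edges. P[all 10 edges red] = (1/2)^10, and likewise for blue, so P[monochromatic] = 2·(1/2)^10 = 2^{1 − 10} = 1/512.
By linearity: E[X] = C(52, 5) · 2^{1 − 10} = 2598960 · 1/512 = 162435/32.
Numerically: E[X] ≈ 5076.094.

E[X] = C(52,5)·2^(1−C(5,2)) = 162435/32 ≈ 5076.094.


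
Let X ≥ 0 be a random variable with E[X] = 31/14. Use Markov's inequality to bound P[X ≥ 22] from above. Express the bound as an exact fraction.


μ = E[X] = 31/14, a = 22.
Markov: P[X ≥ 22] ≤ μ/a = (31/14)/22 = 31/308.
Numerically: ≈ 0.1006.
(Since a = 22 > μ = 2.2143, the bound 31/308 is < 1 and informative.)

P[X ≥ 22] ≤ 31/308 ≈ 0.1006.


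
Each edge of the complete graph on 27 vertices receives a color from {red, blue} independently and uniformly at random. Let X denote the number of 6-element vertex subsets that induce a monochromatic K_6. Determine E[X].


Let X = Σ_S X_S over the C(27, 6) = 296010 subsets S of size 6, where X_S = 1 if the K_6 on S is monochromatic.
For a fixed S, the K_6 on S has C(6, 2) = 15 edges. P[all 15 edges red] = (1/2)^15, and likewise for blue, so P[monochromatic] = 2·(1/2)^15 = 2^{1 − 15} = 1/16384.
By linearity: E[X] = C(27, 6) · 2^{1 − 15} = 296010 · 1/16384 = 148005/8192.
Numerically: E[X] ≈ 18.067.

E[X] = C(27,6)·2^(1−C(6,2)) = 148005/8192 ≈ 18.067.


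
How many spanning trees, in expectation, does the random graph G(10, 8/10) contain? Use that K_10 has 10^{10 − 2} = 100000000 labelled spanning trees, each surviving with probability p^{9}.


K_10 has 10^{10 − 2} = 100000000 labelled spanning trees.
For each such spanning tree H, let X_H = 1 if all 9 edges of H are present in G. Then P[X_H = 1] = p^{9} = (4/5)^{9} = 262144/1953125.
Summing the indicators: E[X] = Σ_H E[X_H] = 100000000 · p^{9} = 100000000 · 262144/1953125 = 67108864/5.
Numerically: E[X] ≈ 1.34218e+07.

E[X] = 100000000 · (4/5)^{9} = 67108864/5 ≈ 1.34218e+07.


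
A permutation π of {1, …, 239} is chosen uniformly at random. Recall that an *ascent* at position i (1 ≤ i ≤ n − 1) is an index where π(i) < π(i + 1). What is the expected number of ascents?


Write X = Σ X_I over i = 1, …, 238, with X_I the indicator of one ascent.
There are 238 indicators.
For each fixed i, the pair (π(i), π(i+1)) is a uniformly random ordered pair of distinct values from {1, …, 239}; by symmetry P[π(i) < π(i+1)] = 1/2.
By linearity: E[X] = 238 · (1/2) = (239 − 1) · (1/2) = 119 ≈ 119.0000.

E[X] = 119 = 119.0000.


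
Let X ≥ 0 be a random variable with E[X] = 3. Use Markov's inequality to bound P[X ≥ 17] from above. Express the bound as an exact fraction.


μ = E[X] = 3, a = 17.
Markov: P[X ≥ 17] ≤ μ/a = (3)/17 = 3/17.
Numerically: ≈ 0.1765.
(Since a = 17 > μ = 3.0000, the bound 3/17 is < 1 and informative.)

P[X ≥ 17] ≤ 3/17 ≈ 0.1765.


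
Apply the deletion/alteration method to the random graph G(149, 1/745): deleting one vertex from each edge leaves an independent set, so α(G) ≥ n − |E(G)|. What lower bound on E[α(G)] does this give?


E[|E(G)|] = C(149, 2)·p = 11026 · (1/745) = 74/5.
E[α(G)] ≥ n − E[|E(G)|] = 149 − 74/5 = 671/5.
Numerically: ≈ 134.200000.
(This is only a lower bound; the true E[α(G)] may be larger.)

E[α(G)] ≥ 671/5 ≈ 134.200000.


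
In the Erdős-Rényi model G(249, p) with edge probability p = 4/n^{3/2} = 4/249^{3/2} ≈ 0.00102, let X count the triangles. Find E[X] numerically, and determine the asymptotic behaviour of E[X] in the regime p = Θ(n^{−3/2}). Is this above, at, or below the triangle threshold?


Number of potential triangles: C(249, 3) = 2542124.
Each occurs with probability p³ ≈ (0.00102)³ ≈ 1.05507e-09.
By linearity: E[X] = C(249, 3)·p³ ≈ 2542124 · 1.05507e-09 ≈ 0.003.
Since α = 3/2 > 1, p = c/n^{3/2} = o(1/n) is below the triangle threshold p ~ 1/n. Asymptotically E[X] ~ (c³/6)·n^{3(1−α)} = (4³/6)·n^{-1.5} → 0, so by Markov's inequality G has no triangles w.h.p.

E[X] ≈ 0.003; in regime p = Θ(1/n^{3/2}) E[X] tends to 0 (below the triangle threshold p ~ 1/n).


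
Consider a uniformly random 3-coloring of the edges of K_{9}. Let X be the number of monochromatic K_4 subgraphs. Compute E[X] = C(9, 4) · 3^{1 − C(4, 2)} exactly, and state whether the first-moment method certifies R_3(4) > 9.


E[X] = C(9, 4) · 3^{1 − 6} = 126 · 3^{−5} = 126/243.
As a reduced fraction: E[X] = 14/27 ≈ 0.5185.
Is E[X] < 1? YES.
Since E[X] < 1, there exists a 3-coloring of K_{9} with no monochromatic K_4; hence R_3(4) > 9.

E[X] = 14/27 ≈ 0.5185; E[X] < 1, so R_3(4) > 9.


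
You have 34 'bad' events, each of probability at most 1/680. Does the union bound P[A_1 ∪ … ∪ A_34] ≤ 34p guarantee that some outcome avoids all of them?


Union bound: P[∪_{i=1}^{34} A_i] ≤ Σ_i P[A_i] ≤ 34·p = 34·(1/680) = 1/20.
Numerically: 1/20 ≈ 0.0500000.
Is 1/20 < 1? YES.
Since P[∪ A_i] ≤ 1/20 < 1, the complement has P[∩ A_i^c] ≥ 1 − 1/20 = 19/20 > 0, so some outcome avoids every A_i.

34·p = 1/20 ≈ 0.0500000; existence CERTIFIED by the union bound.


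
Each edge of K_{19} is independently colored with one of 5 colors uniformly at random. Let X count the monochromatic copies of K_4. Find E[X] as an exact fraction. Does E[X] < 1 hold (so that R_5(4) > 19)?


E[X] = C(19, 4) · 5^{1 − 6} = 3876 · 5^{−5} = 3876/3125.
As a reduced fraction: E[X] = 3876/3125 ≈ 1.24032.
Is E[X] < 1? NO.
Since E[X] ≥ 1, the first-moment bound is inconclusive at n = 19; it does NOT by itself certify R_5(4) > 19.

E[X] = 3876/3125 ≈ 1.24032; E[X] ≥ 1; first-moment method inconclusive here.


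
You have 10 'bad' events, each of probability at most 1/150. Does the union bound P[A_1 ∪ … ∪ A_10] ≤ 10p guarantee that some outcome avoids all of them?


Union bound: P[∪_{i=1}^{10} A_i] ≤ Σ_i P[A_i] ≤ 10·p = 10·(1/150) = 1/15.
Numerically: 1/15 ≈ 0.0666667.
Is 1/15 < 1? YES.
Since P[∪ A_i] ≤ 1/15 < 1, the complement has P[∩ A_i^c] ≥ 1 − 1/15 = 14/15 > 0, so some outcome avoids every A_i.

10·p = 1/15 ≈ 0.0666667; existence CERTIFIED by the union bound.


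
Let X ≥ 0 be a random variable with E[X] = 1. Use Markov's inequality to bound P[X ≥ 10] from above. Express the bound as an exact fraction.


μ = E[X] = 1, a = 10.
Markov: P[X ≥ 10] ≤ μ/a = (1)/10 = 1/10.
Numerically: ≈ 0.10000.
(Since a = 10 > μ = 1.00000, the bound 1/10 is < 1 and informative.)

P[X ≥ 10] ≤ 1/10 ≈ 0.10000.


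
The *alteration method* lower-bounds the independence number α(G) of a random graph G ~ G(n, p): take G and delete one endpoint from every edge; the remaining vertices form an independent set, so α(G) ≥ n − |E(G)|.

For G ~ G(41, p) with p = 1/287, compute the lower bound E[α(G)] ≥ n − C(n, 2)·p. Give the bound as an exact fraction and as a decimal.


E[|E(G)|] = C(41, 2)·p = 820 · (1/287) = 20/7.
E[α(G)] ≥ n − E[|E(G)|] = 41 − 20/7 = 267/7.
Numerically: ≈ 38.143.
(This is only a lower bound; the true E[α(G)] may be larger.)

E[α(G)] ≥ 267/7 ≈ 38.143.


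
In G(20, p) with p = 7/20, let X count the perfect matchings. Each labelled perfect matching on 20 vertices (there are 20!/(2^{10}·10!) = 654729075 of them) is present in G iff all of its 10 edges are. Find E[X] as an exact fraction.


K_20 has 20!/(2^{10}·10!) = 654729075 labelled perfect matchings.
For each such perfect matching H, let X_H = 1 if all 10 edges of H are present in G. Then P[X_H = 1] = p^{10} = (7/20)^{10} = 282475249/10240000000000.
By linearity of expectation: E[X] = Σ_H E[X_H] = 654729075 · p^{10} = 654729075 · 282475249/10240000000000 = 7397790339526587/409600000000.
Numerically: E[X] ≈ 18061.

E[X] = 654729075 · (7/20)^{10} = 7397790339526587/409600000000 ≈ 18061.


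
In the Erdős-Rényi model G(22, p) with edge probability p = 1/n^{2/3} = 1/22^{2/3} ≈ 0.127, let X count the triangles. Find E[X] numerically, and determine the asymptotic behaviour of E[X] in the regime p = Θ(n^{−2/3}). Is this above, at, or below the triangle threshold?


Number of potential triangles: C(22, 3) = 1540.
Each occurs with probability p³ ≈ (0.127)³ ≈ 2.06612e-03.
By linearity: E[X] = C(22, 3)·p³ ≈ 1540 · 2.06612e-03 ≈ 3.182.
Since α = 2/3 < 1, p = c/n^{2/3} ≫ 1/n is above the triangle threshold p ~ 1/n. Asymptotically E[X] ~ (c³/6)·n^{3(1−α)} = (1³/6)·n^{1} → ∞; triangles are abundant w.h.p.

E[X] ≈ 3.182; in regime p = Θ(1/n^{2/3}) E[X] diverges (above the triangle threshold p ~ 1/n).


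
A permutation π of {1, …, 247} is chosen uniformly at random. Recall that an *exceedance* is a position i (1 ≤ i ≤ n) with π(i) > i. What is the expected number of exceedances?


Write X = Σ_{i=1}^{247} X_i, where X_i = 1_{π(i) > i}.
For each fixed i, π(i) is uniform over {1, …, 247} (marginal of a uniform permutation), so P[π(i) > i] = (n − i)/n. Summing: Σ_{i=1}^{247} (n − i)/n = (0 + 1 + … + 246)/247 = 247(247 − 1)/(2·247) = (247 − 1)/2.
Hence E[X] = Σ_{i=1}^{247} (247 − i)/247 = 123 ≈ 123.0000.

E[X] = 123 = 123.0000.


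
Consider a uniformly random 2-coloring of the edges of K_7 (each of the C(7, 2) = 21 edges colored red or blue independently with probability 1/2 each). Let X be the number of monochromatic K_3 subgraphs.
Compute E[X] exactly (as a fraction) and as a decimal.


Let X = Σ_S X_S over the C(7, 3) = 35 subsets S of size 3, where X_S = 1 if the K_3 on S is monochromatic.
For a fixed S, the K_3 on S has C(3, 2) = 3 edges. P[all 3 edges red] = (1/2)^3, and likewise for blue, so P[monochromatic] = 2·(1/2)^3 = 2^{1 − 3} = 1/4.
By linearity of expectation: E[X] = C(7, 3) · 2^{1 − 3} = 35 · 1/4 = 35/4.
Numerically: E[X] ≈ 8.750000.

E[X] = C(7,3)·2^(1−C(3,2)) = 35/4 ≈ 8.750000.


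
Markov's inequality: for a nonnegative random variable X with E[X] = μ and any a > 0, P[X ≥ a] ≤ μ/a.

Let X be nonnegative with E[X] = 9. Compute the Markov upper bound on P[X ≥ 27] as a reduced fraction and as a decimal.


μ = E[X] = 9, a = 27.
Markov: P[X ≥ 27] ≤ μ/a = (9)/27 = 1/3.
Numerically: ≈ 0.333.
(Since a = 27 > μ = 9.000, the bound 1/3 is < 1 and informative.)

P[X ≥ 27] ≤ 1/3 ≈ 0.333.


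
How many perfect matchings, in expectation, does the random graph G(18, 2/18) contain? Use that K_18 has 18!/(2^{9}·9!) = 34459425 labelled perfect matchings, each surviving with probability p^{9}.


K_18 has 18!/(2^{9}·9!) = 34459425 labelled perfect matchings.
For each such perfect matching H, let X_H = 1 if all 9 edges of H are present in G. Then P[X_H = 1] = p^{9} = (1/9)^{9} = 1/387420489.
By linearity of expectation: E[X] = Σ_H E[X_H] = 34459425 · p^{9} = 34459425 · 1/387420489 = 425425/4782969.
Numerically: E[X] ≈ 0.08895.

E[X] = 34459425 · (1/9)^{9} = 425425/4782969 ≈ 0.08895.


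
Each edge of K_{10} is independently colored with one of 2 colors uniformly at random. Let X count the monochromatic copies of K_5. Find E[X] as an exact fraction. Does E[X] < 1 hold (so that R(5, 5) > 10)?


E[X] = C(10, 5) · 2^{1 − 10} = 252 · 2^{−9} = 252/512.
As a reduced fraction: E[X] = 63/128 ≈ 0.4922.
Is E[X] < 1? YES.
Since E[X] < 1, there exists a 2-coloring of K_{10} with no monochromatic K_5; hence R(5, 5) > 10.

E[X] = 63/128 ≈ 0.4922; E[X] < 1, so R(5, 5) > 10.


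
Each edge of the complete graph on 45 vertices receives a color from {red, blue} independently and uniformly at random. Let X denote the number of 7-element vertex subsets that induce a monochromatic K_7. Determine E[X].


Let X = Σ_S X_S over the C(45, 7) = 45379620 subsets S of size 7, where X_S = 1 if the K_7 on S is monochromatic.
For a fixed S, the K_7 on S has C(7, 2) = 21 edges. P[all 21 edges red] = (1/2)^21, and likewise for blue, so P[monochromatic] = 2·(1/2)^21 = 2^{1 − 21} = 1/1048576.
By linearity: E[X] = C(45, 7) · 2^{1 − 21} = 45379620 · 1/1048576 = 11344905/262144.
Numerically: E[X] ≈ 43.277378.

E[X] = C(45,7)·2^(1−C(7,2)) = 11344905/262144 ≈ 43.277378.


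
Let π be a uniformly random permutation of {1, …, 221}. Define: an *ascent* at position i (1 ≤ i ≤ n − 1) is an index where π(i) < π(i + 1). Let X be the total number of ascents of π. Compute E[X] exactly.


Write X = Σ X_I over i = 1, …, 220, with X_I the indicator of one ascent.
There are 220 indicators.
For each fixed i, the pair (π(i), π(i+1)) is a uniformly random ordered pair of distinct values from {1, …, 221}; by symmetry P[π(i) < π(i+1)] = 1/2.
By linearity: E[X] = 220 · (1/2) = (221 − 1) · (1/2) = 110 ≈ 110.00000.

E[X] = 110 = 110.00000.


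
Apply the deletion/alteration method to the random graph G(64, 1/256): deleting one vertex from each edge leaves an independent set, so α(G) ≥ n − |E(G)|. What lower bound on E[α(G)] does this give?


E[|E(G)|] = C(64, 2)·p = 2016 · (1/256) = 63/8.
E[α(G)] ≥ n − E[|E(G)|] = 64 − 63/8 = 449/8.
Numerically: ≈ 56.125.
(This is only a lower bound; the true E[α(G)] may be larger.)

E[α(G)] ≥ 449/8 ≈ 56.125.


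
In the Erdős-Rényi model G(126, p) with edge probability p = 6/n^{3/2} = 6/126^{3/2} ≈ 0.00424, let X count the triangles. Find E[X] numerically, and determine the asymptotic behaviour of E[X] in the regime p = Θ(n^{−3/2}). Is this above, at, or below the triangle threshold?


Number of potential triangles: C(126, 3) = 325500.
Each occurs with probability p³ ≈ (0.00424)³ ≈ 7.63460e-08.
By linearity: E[X] = C(126, 3)·p³ ≈ 325500 · 7.63460e-08 ≈ 0.025.
Since α = 3/2 > 1, p = c/n^{3/2} = o(1/n) is below the triangle threshold p ~ 1/n. Asymptotically E[X] ~ (c³/6)·n^{3(1−α)} = (6³/6)·n^{-1.5} → 0, so by Markov's inequality G has no triangles w.h.p.

E[X] ≈ 0.025; in regime p = Θ(1/n^{3/2}) E[X] tends to 0 (below the triangle threshold p ~ 1/n).


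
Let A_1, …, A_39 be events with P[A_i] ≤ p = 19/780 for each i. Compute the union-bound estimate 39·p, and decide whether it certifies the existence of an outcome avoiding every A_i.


Union bound: P[∪_{i=1}^{39} A_i] ≤ Σ_i P[A_i] ≤ 39·p = 39·(19/780) = 19/20.
Numerically: 19/20 ≈ 0.9500000.
Is 19/20 < 1? YES.
Since P[∪ A_i] ≤ 19/20 < 1, the complement has P[∩ A_i^c] ≥ 1 − 19/20 = 1/20 > 0, so some outcome avoids every A_i.

39·p = 19/20 ≈ 0.9500000; existence CERTIFIED by the union bound.


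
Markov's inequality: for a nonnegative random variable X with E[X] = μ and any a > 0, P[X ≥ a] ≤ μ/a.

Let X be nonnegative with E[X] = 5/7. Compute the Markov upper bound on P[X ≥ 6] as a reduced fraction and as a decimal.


μ = E[X] = 5/7, a = 6.
Markov: P[X ≥ 6] ≤ μ/a = (5/7)/6 = 5/42.
Numerically: ≈ 0.11905.
(Since a = 6 > μ = 0.71429, the bound 5/42 is < 1 and informative.)

P[X ≥ 6] ≤ 5/42 ≈ 0.11905.


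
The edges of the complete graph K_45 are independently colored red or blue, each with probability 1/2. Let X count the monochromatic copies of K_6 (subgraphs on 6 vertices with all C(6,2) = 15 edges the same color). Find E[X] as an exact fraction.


Let X = Σ_S X_S over the C(45, 6) = 8145060 subsets S of size 6, where X_S = 1 if the K_6 on S is monochromatic.
For a fixed S, the K_6 on S has C(6, 2) = 15 edges. P[all 15 edges red] = (1/2)^15, and likewise for blue, so P[monochromatic] = 2·(1/2)^15 = 2^{1 − 15} = 1/16384.
By linearity: E[X] = C(45, 6) · 2^{1 − 15} = 8145060 · 1/16384 = 2036265/4096.
Numerically: E[X] ≈ 497.135010.

E[X] = C(45,6)·2^(1−C(6,2)) = 2036265/4096 ≈ 497.135010.


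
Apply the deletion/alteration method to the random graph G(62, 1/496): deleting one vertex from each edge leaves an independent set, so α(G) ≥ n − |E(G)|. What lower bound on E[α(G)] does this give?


E[|E(G)|] = C(62, 2)·p = 1891 · (1/496) = 61/16.
E[α(G)] ≥ n − E[|E(G)|] = 62 − 61/16 = 931/16.
Numerically: ≈ 58.187500.
(This is only a lower bound; the true E[α(G)] may be larger.)

E[α(G)] ≥ 931/16 ≈ 58.187500.


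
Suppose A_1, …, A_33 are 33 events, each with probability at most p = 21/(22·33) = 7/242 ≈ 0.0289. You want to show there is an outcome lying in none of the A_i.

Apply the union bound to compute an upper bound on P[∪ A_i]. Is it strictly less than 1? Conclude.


Union bound: P[∪_{i=1}^{33} A_i] ≤ Σ_i P[A_i] ≤ 33·p = 33·(7/242) = 21/22.
Numerically: 21/22 ≈ 0.9545.
Is 21/22 < 1? YES.
Since P[∪ A_i] ≤ 21/22 < 1, the complement has P[∩ A_i^c] ≥ 1 − 21/22 = 1/22 > 0, so some outcome avoids every A_i.

33·p = 21/22 ≈ 0.9545; existence CERTIFIED by the union bound.


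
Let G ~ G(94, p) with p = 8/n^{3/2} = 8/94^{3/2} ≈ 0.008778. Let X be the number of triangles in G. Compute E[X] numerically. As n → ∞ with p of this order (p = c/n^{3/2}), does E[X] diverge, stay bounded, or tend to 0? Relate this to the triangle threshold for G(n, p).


Number of potential triangles: C(94, 3) = 134044.
Each occurs with probability p³ ≈ (0.008778)³ ≈ 6.763860e-07.
By linearity: E[X] = C(94, 3)·p³ ≈ 134044 · 6.763860e-07 ≈ 0.0907.
Since α = 3/2 > 1, p = c/n^{3/2} = o(1/n) is below the triangle threshold p ~ 1/n. Asymptotically E[X] ~ (c³/6)·n^{3(1−α)} = (8³/6)·n^{-1.5} → 0, so by Markov's inequality G has no triangles w.h.p.

E[X] ≈ 0.0907; in regime p = Θ(1/n^{3/2}) E[X] tends to 0 (below the triangle threshold p ~ 1/n).


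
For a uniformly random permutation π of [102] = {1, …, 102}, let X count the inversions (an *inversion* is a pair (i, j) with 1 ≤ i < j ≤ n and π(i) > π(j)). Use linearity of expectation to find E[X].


Write X = Σ X_I over the C(102, 2) = 5151 pairs i < j, with X_I the indicator of one inversion.
There are 5151 indicators.
For each fixed pair i < j, the values π(i) and π(j) are two distinct elements of {1, …, 102} in uniformly random order; by symmetry P[π(i) > π(j)] = 1/2.
By linearity: E[X] = 5151 · (1/2) = C(102, 2) · (1/2) = 5151/2 = 5151/2 ≈ 2575.500.

E[X] = 5151/2 = 2575.500.


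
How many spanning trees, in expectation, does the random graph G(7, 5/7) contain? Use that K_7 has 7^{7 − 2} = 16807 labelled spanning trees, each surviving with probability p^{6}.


K_7 has 7^{7 − 2} = 16807 labelled spanning trees.
For each such spanning tree H, let X_H = 1 if all 6 edges of H are present in G. Then P[X_H = 1] = p^{6} = (5/7)^{6} = 15625/117649.
By linearity of expectation: E[X] = Σ_H E[X_H] = 16807 · p^{6} = 16807 · 15625/117649 = 15625/7.
Numerically: E[X] ≈ 2232.1.

E[X] = 16807 · (5/7)^{6} = 15625/7 ≈ 2232.1.


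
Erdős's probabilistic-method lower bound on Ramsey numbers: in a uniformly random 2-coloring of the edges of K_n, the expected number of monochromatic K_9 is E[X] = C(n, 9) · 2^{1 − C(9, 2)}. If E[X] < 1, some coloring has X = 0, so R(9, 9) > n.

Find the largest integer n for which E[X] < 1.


We need C(n, 9) · 2^{1 − 36} < 1, i.e. C(n, 9) < 2^{36 − 1} = 34359738368.
Check values of n near the boundary:
  n = 64: C(64, 9) = 27540584512; 27540584512 < 34359738368? YES
  n = 65: C(65, 9) = 31966749880; 31966749880 < 34359738368? YES
  n = 66: C(66, 9) = 37014131440; 37014131440 < 34359738368? NO
The largest n with C(n, 9) < 34359738368 is n = 65 (where E[X] = 3995843735/4294967296 ≈ 0.9304). Hence R(9, 9) > 65, i.e. R(9, 9) ≥ 66.

Largest n = 65; hence R(9, 9) > 65.


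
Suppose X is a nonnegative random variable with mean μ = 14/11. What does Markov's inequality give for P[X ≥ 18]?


μ = E[X] = 14/11, a = 18.
Markov: P[X ≥ 18] ≤ μ/a = (14/11)/18 = 7/99.
Numerically: ≈ 0.0707.
(Since a = 18 > μ = 1.2727, the bound 7/99 is < 1 and informative.)

P[X ≥ 18] ≤ 7/99 ≈ 0.0707.


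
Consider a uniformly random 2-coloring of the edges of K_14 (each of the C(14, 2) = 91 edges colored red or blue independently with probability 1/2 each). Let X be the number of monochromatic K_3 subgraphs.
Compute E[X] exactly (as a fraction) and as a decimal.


Let X = Σ_S X_S over the C(14, 3) = 364 subsets S of size 3, where X_S = 1 if the K_3 on S is monochromatic.
For a fixed S, the K_3 on S has C(3, 2) = 3 edges. P[all 3 edges red] = (1/2)^3, and likewise for blue, so P[monochromatic] = 2·(1/2)^3 = 2^{1 − 3} = 1/4.
Summing: E[X] = C(14, 3) · 2^{1 − 3} = 364 · 1/4 = 91.
Numerically: E[X] ≈ 91.000000.

E[X] = C(14,3)·2^(1−C(3,2)) = 91 ≈ 91.000000.


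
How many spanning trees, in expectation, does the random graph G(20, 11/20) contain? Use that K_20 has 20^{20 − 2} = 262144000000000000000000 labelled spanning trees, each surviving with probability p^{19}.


K_20 has 20^{20 − 2} = 262144000000000000000000 labelled spanning trees.
For each such spanning tree H, let X_H = 1 if all 19 edges of H are present in G. Then P[X_H = 1] = p^{19} = (11/20)^{19} = 61159090448414546291/5242880000000000000000000.
By linearity of expectation: E[X] = Σ_H E[X_H] = 262144000000000000000000 · p^{19} = 262144000000000000000000 · 61159090448414546291/5242880000000000000000000 = 61159090448414546291/20.
Numerically: E[X] ≈ 3.058e+18.

E[X] = 262144000000000000000000 · (11/20)^{19} = 61159090448414546291/20 ≈ 3.058e+18.


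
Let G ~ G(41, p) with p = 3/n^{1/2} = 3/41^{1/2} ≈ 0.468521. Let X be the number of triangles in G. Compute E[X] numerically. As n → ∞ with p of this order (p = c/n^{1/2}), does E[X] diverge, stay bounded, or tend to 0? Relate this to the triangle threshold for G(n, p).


Number of potential triangles: C(41, 3) = 10660.
Each occurs with probability p³ ≈ (0.468521)³ ≈ 1.02846136e-01.
By linearity: E[X] = C(41, 3)·p³ ≈ 10660 · 1.02846136e-01 ≈ 1096.339808.
Since α = 1/2 < 1, p = c/n^{1/2} ≫ 1/n is above the triangle threshold p ~ 1/n. Asymptotically E[X] ~ (c³/6)·n^{3(1−α)} = (3³/6)·n^{1.5} → ∞; triangles are abundant w.h.p.

E[X] ≈ 1096.339808; in regime p = Θ(1/n^{1/2}) E[X] diverges (above the triangle threshold p ~ 1/n).


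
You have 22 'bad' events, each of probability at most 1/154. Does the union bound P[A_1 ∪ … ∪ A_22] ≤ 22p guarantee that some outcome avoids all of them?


Union bound: P[∪_{i=1}^{22} A_i] ≤ Σ_i P[A_i] ≤ 22·p = 22·(1/154) = 1/7.
Numerically: 1/7 ≈ 0.1429.
Is 1/7 < 1? YES.
Since P[∪ A_i] ≤ 1/7 < 1, the complement has P[∩ A_i^c] ≥ 1 − 1/7 = 6/7 > 0, so some outcome avoids every A_i.

22·p = 1/7 ≈ 0.1429; existence CERTIFIED by the union bound.


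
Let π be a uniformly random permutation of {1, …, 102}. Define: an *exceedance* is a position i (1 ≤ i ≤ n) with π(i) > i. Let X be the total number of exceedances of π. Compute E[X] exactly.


Write X = Σ_{i=1}^{102} X_i, where X_i = 1_{π(i) > i}.
For each fixed i, π(i) is uniform over {1, …, 102} (marginal of a uniform permutation), so P[π(i) > i] = (n − i)/n. Summing: Σ_{i=1}^{102} (n − i)/n = (0 + 1 + … + 101)/102 = 102(102 − 1)/(2·102) = (102 − 1)/2.
Hence E[X] = Σ_{i=1}^{102} (102 − i)/102 = 101/2 ≈ 50.500000.

E[X] = 101/2 = 50.500000.


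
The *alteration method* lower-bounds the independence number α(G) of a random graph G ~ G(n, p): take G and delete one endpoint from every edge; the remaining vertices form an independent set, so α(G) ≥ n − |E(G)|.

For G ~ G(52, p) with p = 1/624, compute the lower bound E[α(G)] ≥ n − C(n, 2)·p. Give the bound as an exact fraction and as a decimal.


E[|E(G)|] = C(52, 2)·p = 1326 · (1/624) = 17/8.
E[α(G)] ≥ n − E[|E(G)|] = 52 − 17/8 = 399/8.
Numerically: ≈ 49.8750.
(This is only a lower bound; the true E[α(G)] may be larger.)

E[α(G)] ≥ 399/8 ≈ 49.8750.


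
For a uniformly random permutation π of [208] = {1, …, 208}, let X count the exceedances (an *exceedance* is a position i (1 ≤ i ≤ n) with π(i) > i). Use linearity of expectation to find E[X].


Write X = Σ_{i=1}^{208} X_i, where X_i = 1_{π(i) > i}.
For each fixed i, π(i) is uniform over {1, …, 208} (marginal of a uniform permutation), so P[π(i) > i] = (n − i)/n. Summing: Σ_{i=1}^{208} (n − i)/n = (0 + 1 + … + 207)/208 = 208(208 − 1)/(2·208) = (208 − 1)/2.
Hence E[X] = Σ_{i=1}^{208} (208 − i)/208 = 207/2 ≈ 103.50000.

E[X] = 207/2 = 103.50000.


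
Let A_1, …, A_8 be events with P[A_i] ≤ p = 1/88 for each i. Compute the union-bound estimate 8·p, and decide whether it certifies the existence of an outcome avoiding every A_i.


Union bound: P[∪_{i=1}^{8} A_i] ≤ Σ_i P[A_i] ≤ 8·p = 8·(1/88) = 1/11.
Numerically: 1/11 ≈ 0.090909.
Is 1/11 < 1? YES.
Since P[∪ A_i] ≤ 1/11 < 1, the complement has P[∩ A_i^c] ≥ 1 − 1/11 = 10/11 > 0, so some outcome avoids every A_i.

8·p = 1/11 ≈ 0.090909; existence CERTIFIED by the union bound.


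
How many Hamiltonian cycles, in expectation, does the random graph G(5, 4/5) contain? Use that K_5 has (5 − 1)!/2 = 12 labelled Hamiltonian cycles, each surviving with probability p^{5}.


K_5 has (5 − 1)!/2 = 12 labelled Hamiltonian cycles.
For each such Hamiltonian cycle H, let X_H = 1 if all 5 edges of H are present in G. Then P[X_H = 1] = p^{5} = (4/5)^{5} = 1024/3125.
Summing the indicators: E[X] = Σ_H E[X_H] = 12 · p^{5} = 12 · 1024/3125 = 12288/3125.
Numerically: E[X] ≈ 3.93.

E[X] = 12 · (4/5)^{5} = 12288/3125 ≈ 3.93.


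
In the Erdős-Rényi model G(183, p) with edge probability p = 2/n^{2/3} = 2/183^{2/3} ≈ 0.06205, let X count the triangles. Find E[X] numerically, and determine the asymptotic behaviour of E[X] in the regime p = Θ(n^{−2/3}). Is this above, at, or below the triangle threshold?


Number of potential triangles: C(183, 3) = 1004731.
Each occurs with probability p³ ≈ (0.06205)³ ≈ 2.388844e-04.
By linearity: E[X] = C(183, 3)·p³ ≈ 1004731 · 2.388844e-04 ≈ 240.0146.
Since α = 2/3 < 1, p = c/n^{2/3} ≫ 1/n is above the triangle threshold p ~ 1/n. Asymptotically E[X] ~ (c³/6)·n^{3(1−α)} = (2³/6)·n^{1} → ∞; triangles are abundant w.h.p.

E[X] ≈ 240.0146; in regime p = Θ(1/n^{2/3}) E[X] diverges (above the triangle threshold p ~ 1/n).
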